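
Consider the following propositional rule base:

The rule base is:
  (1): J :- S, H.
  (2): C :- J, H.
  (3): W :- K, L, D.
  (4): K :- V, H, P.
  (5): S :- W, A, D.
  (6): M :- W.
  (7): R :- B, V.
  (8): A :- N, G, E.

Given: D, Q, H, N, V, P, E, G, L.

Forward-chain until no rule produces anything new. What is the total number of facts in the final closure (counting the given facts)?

16

Round 1 — (4), (8), derive K, A.
Round 2 — (3), derive W.
Round 3 — (5), (6), derive S, M.
Round 4 — (1), derive J.
Round 5 — (2), derive C.
Closure: {A, C, D, E, G, H, J, K, L, M, N, P, Q, S, V, W} — 16 facts.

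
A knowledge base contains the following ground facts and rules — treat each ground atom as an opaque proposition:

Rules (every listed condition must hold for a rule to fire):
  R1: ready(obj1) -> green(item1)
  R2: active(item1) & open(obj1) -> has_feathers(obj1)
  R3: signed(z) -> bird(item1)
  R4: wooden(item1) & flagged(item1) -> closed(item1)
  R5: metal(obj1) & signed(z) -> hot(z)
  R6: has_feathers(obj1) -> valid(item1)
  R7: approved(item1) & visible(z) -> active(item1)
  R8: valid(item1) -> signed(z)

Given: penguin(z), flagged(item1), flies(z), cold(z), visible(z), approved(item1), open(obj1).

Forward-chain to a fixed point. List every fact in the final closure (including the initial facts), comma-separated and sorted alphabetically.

Round 1: R7 [approved(item1) & visible(z) -> active(item1)]. Adds active(item1).
Round 2: R2 [active(item1) & open(obj1) -> has_feathers(obj1)]. Adds has_feathers(obj1).
Round 3: R6 [has_feathers(obj1) -> valid(item1)]. Adds valid(item1).
Round 4: R8 [valid(item1) -> signed(z)]. Adds signed(z).
Round 5: R3 [signed(z) -> bird(item1)]. Adds bird(item1).

active(item1), approved(item1), bird(item1), cold(z), flagged(item1), flies(z), has_feathers(obj1), open(obj1), penguin(z), signed(z), valid(item1), visible(z)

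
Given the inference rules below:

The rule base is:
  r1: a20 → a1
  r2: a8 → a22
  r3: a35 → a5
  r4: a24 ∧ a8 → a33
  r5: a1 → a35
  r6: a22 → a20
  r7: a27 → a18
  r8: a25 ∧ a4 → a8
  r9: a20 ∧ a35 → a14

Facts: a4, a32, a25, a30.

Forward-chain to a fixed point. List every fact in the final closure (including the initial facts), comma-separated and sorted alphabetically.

Round 1: r8 [a25 ∧ a4 → a8]. Adds a8.
Round 2: r2 [a8 → a22]. Adds a22.
Round 3: r6 [a22 → a20]. Adds a20.
Round 4: r1 [a20 → a1]. Adds a1.
Round 5: r5 [a1 → a35]. Adds a35.
Round 6: r3 [a35 → a5]; r9 [a20 ∧ a35 → a14]. Adds a5, a14.

a1, a14, a20, a22, a25, a30, a32, a35, a4, a5, a8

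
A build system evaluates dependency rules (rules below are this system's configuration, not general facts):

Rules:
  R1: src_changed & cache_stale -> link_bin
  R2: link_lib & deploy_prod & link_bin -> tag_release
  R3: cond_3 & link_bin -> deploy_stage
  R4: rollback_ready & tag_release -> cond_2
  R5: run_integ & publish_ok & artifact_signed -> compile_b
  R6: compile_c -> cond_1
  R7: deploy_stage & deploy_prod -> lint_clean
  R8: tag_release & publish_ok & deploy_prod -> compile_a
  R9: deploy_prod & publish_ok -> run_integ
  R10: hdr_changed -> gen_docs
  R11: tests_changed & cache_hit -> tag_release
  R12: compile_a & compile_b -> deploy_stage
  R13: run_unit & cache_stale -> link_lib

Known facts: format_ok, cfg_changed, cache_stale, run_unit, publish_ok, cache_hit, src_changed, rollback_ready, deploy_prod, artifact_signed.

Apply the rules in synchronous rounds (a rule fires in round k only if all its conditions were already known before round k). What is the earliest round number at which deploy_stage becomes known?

Round 1 fires R1, R9, R13, giving link_bin, run_integ, link_lib.
Round 2 fires R2, R5, giving tag_release, compile_b.
Round 3 fires R4, R8, giving cond_2, compile_a.
Round 4 fires R12, giving deploy_stage.
deploy_stage first appears in round 4.

4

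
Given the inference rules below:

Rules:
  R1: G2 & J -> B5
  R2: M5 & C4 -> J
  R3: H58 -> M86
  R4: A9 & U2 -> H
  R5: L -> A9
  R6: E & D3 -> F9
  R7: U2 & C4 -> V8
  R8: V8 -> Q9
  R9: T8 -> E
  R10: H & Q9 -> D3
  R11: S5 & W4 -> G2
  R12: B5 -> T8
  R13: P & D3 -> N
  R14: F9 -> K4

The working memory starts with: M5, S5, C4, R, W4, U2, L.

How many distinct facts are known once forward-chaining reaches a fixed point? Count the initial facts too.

Round 1: R2 [M5 & C4 -> J]; R5 [L -> A9]; R7 [U2 & C4 -> V8]; R11 [S5 & W4 -> G2]. Adds J, A9, V8, G2.
Round 2: R1 [G2 & J -> B5]; R4 [A9 & U2 -> H]; R8 [V8 -> Q9]. Adds B5, H, Q9.
Round 3: R10 [H & Q9 -> D3]; R12 [B5 -> T8]. Adds D3, T8.
Round 4: R9 [T8 -> E]. Adds E.
Round 5: R6 [E & D3 -> F9]. Adds F9.
Round 6: R14 [F9 -> K4]. Adds K4.
Closure: {A9, B5, C4, D3, E, F9, G2, H, J, K4, L, M5, Q9, R, S5, T8, U2, V8, W4} — 19 facts.

19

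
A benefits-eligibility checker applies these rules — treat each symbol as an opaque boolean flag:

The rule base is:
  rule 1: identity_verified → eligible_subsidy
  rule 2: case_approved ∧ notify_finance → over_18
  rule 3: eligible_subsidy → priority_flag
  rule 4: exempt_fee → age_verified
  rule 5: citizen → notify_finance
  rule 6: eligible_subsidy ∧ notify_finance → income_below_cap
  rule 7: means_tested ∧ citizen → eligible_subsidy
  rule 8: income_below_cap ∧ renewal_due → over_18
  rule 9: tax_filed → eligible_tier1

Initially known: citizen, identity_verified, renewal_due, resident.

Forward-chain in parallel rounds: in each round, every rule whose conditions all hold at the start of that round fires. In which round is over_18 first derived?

Round 1: rule 1 [identity_verified → eligible_subsidy]; rule 5 [citizen → notify_finance]. New: eligible_subsidy, notify_finance.
Round 2: rule 3 [eligible_subsidy → priority_flag]; rule 6 [eligible_subsidy ∧ notify_finance → income_below_cap]. New: priority_flag, income_below_cap.
Round 3: rule 8 [income_below_cap ∧ renewal_due → over_18]. New: over_18.
over_18 first appears in round 3.

3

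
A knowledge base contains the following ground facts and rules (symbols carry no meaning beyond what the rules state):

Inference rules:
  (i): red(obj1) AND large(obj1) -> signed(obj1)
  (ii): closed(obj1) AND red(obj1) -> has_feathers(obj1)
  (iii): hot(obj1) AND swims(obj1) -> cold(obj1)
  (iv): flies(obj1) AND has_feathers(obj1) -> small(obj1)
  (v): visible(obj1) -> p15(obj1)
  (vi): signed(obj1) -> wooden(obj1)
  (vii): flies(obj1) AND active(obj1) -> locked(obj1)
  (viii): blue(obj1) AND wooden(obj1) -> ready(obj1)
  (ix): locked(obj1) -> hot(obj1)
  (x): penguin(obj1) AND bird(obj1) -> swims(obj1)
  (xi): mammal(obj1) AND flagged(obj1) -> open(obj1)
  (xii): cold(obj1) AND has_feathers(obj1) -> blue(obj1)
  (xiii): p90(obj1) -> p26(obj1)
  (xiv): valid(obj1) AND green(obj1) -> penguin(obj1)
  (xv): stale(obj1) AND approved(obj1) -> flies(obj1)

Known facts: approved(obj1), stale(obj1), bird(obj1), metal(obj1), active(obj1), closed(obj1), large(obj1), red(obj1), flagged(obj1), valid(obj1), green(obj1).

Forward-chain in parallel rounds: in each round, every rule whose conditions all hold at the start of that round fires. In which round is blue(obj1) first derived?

5

Round 1: (i) [red(obj1) AND large(obj1) -> signed(obj1)]; (ii) [closed(obj1) AND red(obj1) -> has_feathers(obj1)]; (xiv) [valid(obj1) AND green(obj1) -> penguin(obj1)]; (xv) [stale(obj1) AND approved(obj1) -> flies(obj1)]. New: signed(obj1), has_feathers(obj1), penguin(obj1), flies(obj1).
Round 2: (iv) [flies(obj1) AND has_feathers(obj1) -> small(obj1)]; (vi) [signed(obj1) -> wooden(obj1)]; (vii) [flies(obj1) AND active(obj1) -> locked(obj1)]; (x) [penguin(obj1) AND bird(obj1) -> swims(obj1)]. New: small(obj1), wooden(obj1), locked(obj1), swims(obj1).
Round 3: (ix) [locked(obj1) -> hot(obj1)]. New: hot(obj1).
Round 4: (iii) [hot(obj1) AND swims(obj1) -> cold(obj1)]. New: cold(obj1).
Round 5: (xii) [cold(obj1) AND has_feathers(obj1) -> blue(obj1)]. New: blue(obj1).
blue(obj1) first appears in round 5.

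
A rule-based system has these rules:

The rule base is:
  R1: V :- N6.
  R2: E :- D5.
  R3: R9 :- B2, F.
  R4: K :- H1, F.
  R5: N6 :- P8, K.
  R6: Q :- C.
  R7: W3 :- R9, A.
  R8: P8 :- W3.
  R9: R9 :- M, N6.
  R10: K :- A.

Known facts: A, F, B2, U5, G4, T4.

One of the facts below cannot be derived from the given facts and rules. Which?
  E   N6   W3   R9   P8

Round 1: R3 [R9 :- B2, F.]; R10 [K :- A.]. Adds R9, K.
Round 2: R7 [W3 :- R9, A.]. Adds W3.
Round 3: R8 [P8 :- W3.]. Adds P8.
Round 4: R5 [N6 :- P8, K.]. Adds N6.
Round 5: R1 [V :- N6.]. Adds V.
Derived: N6 (round 4), R9 (round 1), P8 (round 3), W3 (round 2). E never appears in any round.

E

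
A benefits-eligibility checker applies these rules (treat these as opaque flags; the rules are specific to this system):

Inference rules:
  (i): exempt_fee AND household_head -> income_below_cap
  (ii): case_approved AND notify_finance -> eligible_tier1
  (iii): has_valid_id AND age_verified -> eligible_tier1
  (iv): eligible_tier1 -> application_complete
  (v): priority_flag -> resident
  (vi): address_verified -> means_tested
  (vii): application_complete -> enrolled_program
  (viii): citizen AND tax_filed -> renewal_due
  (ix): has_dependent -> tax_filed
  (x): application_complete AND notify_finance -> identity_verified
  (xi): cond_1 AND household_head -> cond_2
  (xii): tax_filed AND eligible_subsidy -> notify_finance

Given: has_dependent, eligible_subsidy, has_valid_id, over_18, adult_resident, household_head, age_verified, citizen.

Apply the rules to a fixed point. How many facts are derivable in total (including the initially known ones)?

15

[1] (iii) [has_valid_id AND age_verified -> eligible_tier1]; (ix) [has_dependent -> tax_filed]. ⇒ new: eligible_tier1, tax_filed.
[2] (iv) [eligible_tier1 -> application_complete]; (viii) [citizen AND tax_filed -> renewal_due]; (xii) [tax_filed AND eligible_subsidy -> notify_finance]. ⇒ new: application_complete, renewal_due, notify_finance.
[3] (vii) [application_complete -> enrolled_program]; (x) [application_complete AND notify_finance -> identity_verified]. ⇒ new: enrolled_program, identity_verified.
Closure: {adult_resident, age_verified, application_complete, citizen, eligible_subsidy, eligible_tier1, enrolled_program, has_dependent, has_valid_id, household_head, identity_verified, notify_finance, over_18, renewal_due, tax_filed} — 15 facts.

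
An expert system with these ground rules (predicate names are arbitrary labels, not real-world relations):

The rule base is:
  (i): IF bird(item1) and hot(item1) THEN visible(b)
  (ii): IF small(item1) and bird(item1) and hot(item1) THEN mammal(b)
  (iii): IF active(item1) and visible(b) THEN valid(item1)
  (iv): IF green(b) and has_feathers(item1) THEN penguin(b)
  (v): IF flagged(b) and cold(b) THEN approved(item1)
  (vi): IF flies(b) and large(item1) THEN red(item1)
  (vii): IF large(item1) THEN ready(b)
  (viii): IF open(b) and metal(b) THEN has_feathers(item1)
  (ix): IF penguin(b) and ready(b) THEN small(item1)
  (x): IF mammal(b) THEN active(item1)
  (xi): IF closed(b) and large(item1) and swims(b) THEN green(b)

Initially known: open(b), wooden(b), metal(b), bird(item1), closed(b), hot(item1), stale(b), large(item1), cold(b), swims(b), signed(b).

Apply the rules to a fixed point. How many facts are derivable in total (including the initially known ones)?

20

[1] (i) [IF bird(item1) and hot(item1) THEN visible(b)]; (vii) [IF large(item1) THEN ready(b)]; (viii) [IF open(b) and metal(b) THEN has_feathers(item1)]; (xi) [IF closed(b) and large(item1) and swims(b) THEN green(b)]. ⇒ new: visible(b), ready(b), has_feathers(item1), green(b).
[2] (iv) [IF green(b) and has_feathers(item1) THEN penguin(b)]. ⇒ new: penguin(b).
[3] (ix) [IF penguin(b) and ready(b) THEN small(item1)]. ⇒ new: small(item1).
[4] (ii) [IF small(item1) and bird(item1) and hot(item1) THEN mammal(b)]. ⇒ new: mammal(b).
[5] (x) [IF mammal(b) THEN active(item1)]. ⇒ new: active(item1).
[6] (iii) [IF active(item1) and visible(b) THEN valid(item1)]. ⇒ new: valid(item1).
Closure: {active(item1), bird(item1), closed(b), cold(b), green(b), has_feathers(item1), hot(item1), large(item1), mammal(b), metal(b), open(b), penguin(b), ready(b), signed(b), small(item1), stale(b), swims(b), valid(item1), visible(b), wooden(b)} — 20 facts.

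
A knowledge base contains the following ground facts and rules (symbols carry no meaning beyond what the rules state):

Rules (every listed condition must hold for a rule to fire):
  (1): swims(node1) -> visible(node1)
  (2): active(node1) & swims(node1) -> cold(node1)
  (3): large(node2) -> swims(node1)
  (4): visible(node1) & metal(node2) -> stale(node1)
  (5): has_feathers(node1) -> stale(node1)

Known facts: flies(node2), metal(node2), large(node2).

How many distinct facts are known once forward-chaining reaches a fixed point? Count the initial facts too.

6

[1] (3) [large(node2) -> swims(node1)]. ⇒ new: swims(node1).
[2] (1) [swims(node1) -> visible(node1)]. ⇒ new: visible(node1).
[3] (4) [visible(node1) & metal(node2) -> stale(node1)]. ⇒ new: stale(node1).
Closure: {flies(node2), large(node2), metal(node2), stale(node1), swims(node1), visible(node1)} — 6 facts.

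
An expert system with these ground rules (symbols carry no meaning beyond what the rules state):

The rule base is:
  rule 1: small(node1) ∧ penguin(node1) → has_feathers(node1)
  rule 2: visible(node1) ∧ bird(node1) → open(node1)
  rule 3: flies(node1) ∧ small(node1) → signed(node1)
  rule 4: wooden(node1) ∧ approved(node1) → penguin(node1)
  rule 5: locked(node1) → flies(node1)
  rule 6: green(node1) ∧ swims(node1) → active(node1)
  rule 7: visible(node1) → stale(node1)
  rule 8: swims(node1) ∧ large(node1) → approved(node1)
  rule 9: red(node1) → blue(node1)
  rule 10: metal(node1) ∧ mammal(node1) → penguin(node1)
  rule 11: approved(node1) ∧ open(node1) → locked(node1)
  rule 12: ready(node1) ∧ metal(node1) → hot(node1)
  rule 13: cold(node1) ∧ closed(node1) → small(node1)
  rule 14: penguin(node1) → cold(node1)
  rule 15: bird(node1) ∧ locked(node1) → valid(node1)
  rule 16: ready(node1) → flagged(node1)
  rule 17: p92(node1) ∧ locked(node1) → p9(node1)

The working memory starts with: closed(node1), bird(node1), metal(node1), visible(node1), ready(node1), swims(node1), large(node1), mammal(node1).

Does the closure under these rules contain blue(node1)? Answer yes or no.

Round 1 — rule 2, rule 7, rule 8, rule 10, rule 12, rule 16, derive open(node1), stale(node1), approved(node1), penguin(node1), hot(node1), flagged(node1).
Round 2 — rule 11, rule 14, derive locked(node1), cold(node1).
Round 3 — rule 5, rule 13, rule 15, derive flies(node1), small(node1), valid(node1).
Round 4 — rule 1, rule 3, derive has_feathers(node1), signed(node1).
Fixed point reached. blue(node1) is concluded only by rule 9; rule 9 needs red(node1) (never derived).

no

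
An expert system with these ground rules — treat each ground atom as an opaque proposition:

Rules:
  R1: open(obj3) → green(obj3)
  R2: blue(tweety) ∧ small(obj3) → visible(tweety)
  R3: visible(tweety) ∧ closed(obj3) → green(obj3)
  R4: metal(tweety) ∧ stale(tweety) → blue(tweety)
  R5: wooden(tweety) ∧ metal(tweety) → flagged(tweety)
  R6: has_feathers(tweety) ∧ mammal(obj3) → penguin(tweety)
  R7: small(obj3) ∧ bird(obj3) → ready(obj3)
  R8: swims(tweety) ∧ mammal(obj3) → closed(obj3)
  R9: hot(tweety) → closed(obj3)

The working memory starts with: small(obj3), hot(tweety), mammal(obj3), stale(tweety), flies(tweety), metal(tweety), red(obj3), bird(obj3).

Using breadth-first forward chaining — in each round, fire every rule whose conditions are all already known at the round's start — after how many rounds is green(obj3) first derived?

3

Round 1 fires R4, R7, R9, giving blue(tweety), ready(obj3), closed(obj3).
Round 2 fires R2, giving visible(tweety).
Round 3 fires R3, giving green(obj3).
green(obj3) first appears in round 3.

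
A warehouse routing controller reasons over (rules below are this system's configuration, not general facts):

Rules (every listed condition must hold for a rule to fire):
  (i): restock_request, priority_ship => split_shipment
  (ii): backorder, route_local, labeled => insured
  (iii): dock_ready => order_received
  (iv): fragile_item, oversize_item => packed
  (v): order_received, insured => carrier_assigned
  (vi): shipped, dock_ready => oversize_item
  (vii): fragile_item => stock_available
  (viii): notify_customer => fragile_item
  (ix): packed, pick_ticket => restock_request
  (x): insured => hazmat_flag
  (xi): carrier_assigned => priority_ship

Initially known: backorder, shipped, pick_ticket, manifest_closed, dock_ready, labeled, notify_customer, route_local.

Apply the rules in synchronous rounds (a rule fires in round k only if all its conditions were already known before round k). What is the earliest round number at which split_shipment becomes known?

4

[1] (ii) [backorder, route_local, labeled => insured]; (iii) [dock_ready => order_received]; (vi) [shipped, dock_ready => oversize_item]; (viii) [notify_customer => fragile_item]. ⇒ new: insured, order_received, oversize_item, fragile_item.
[2] (iv) [fragile_item, oversize_item => packed]; (v) [order_received, insured => carrier_assigned]; (vii) [fragile_item => stock_available]; (x) [insured => hazmat_flag]. ⇒ new: packed, carrier_assigned, stock_available, hazmat_flag.
[3] (ix) [packed, pick_ticket => restock_request]; (xi) [carrier_assigned => priority_ship]. ⇒ new: restock_request, priority_ship.
[4] (i) [restock_request, priority_ship => split_shipment]. ⇒ new: split_shipment.
split_shipment first appears in round 4.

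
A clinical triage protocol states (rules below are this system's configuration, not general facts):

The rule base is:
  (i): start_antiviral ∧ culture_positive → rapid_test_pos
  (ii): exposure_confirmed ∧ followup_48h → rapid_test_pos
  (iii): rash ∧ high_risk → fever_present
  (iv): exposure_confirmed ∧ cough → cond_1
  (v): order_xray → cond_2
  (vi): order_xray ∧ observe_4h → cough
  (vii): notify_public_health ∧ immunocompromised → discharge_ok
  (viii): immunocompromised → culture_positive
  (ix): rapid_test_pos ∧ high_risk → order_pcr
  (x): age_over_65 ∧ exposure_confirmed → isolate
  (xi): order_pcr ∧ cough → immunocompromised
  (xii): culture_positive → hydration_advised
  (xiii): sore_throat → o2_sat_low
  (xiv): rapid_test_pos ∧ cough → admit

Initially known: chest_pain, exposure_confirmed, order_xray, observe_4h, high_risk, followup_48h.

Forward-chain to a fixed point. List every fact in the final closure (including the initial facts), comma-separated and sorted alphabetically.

admit, chest_pain, cond_1, cond_2, cough, culture_positive, exposure_confirmed, followup_48h, high_risk, hydration_advised, immunocompromised, observe_4h, order_pcr, order_xray, rapid_test_pos

Round 1 fires (ii), (v), (vi), giving rapid_test_pos, cond_2, cough.
Round 2 fires (iv), (ix), (xiv), giving cond_1, order_pcr, admit.
Round 3 fires (xi), giving immunocompromised.
Round 4 fires (viii), giving culture_positive.
Round 5 fires (xii), giving hydration_advised.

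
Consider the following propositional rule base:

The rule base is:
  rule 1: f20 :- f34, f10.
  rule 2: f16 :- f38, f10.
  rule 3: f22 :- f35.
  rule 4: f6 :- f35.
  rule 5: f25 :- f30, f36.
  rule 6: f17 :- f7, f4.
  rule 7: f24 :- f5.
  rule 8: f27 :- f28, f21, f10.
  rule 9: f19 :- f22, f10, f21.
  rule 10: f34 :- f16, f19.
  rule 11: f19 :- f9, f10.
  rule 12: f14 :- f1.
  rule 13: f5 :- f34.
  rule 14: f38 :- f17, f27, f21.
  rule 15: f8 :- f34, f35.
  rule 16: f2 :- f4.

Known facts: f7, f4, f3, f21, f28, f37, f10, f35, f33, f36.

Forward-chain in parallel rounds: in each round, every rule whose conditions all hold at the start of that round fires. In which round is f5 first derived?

5

Round 1: rule 3 [f22 :- f35.]; rule 4 [f6 :- f35.]; rule 6 [f17 :- f7, f4.]; rule 8 [f27 :- f28, f21, f10.]; rule 16 [f2 :- f4.]. Adds f22, f6, f17, f27, f2.
Round 2: rule 9 [f19 :- f22, f10, f21.]; rule 14 [f38 :- f17, f27, f21.]. Adds f19, f38.
Round 3: rule 2 [f16 :- f38, f10.]. Adds f16.
Round 4: rule 10 [f34 :- f16, f19.]. Adds f34.
Round 5: rule 1 [f20 :- f34, f10.]; rule 13 [f5 :- f34.]; rule 15 [f8 :- f34, f35.]. Adds f20, f5, f8.
f5 first appears in round 5.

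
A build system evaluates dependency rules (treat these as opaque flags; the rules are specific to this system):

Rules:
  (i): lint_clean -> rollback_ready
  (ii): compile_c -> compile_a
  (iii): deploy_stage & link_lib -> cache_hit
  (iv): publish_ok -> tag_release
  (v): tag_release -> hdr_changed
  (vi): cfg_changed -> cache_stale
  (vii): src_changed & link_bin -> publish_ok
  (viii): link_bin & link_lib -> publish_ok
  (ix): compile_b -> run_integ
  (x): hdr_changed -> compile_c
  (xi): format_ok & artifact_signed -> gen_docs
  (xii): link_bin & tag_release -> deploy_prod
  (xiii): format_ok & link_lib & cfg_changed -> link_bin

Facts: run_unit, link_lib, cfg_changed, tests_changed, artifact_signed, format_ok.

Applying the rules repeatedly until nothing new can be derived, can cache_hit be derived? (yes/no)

no

Round 1: (vi) [cfg_changed -> cache_stale]; (xi) [format_ok & artifact_signed -> gen_docs]; (xiii) [format_ok & link_lib & cfg_changed -> link_bin]. New: cache_stale, gen_docs, link_bin.
Round 2: (viii) [link_bin & link_lib -> publish_ok]. New: publish_ok.
Round 3: (iv) [publish_ok -> tag_release]. New: tag_release.
Round 4: (v) [tag_release -> hdr_changed]; (xii) [link_bin & tag_release -> deploy_prod]. New: hdr_changed, deploy_prod.
Round 5: (x) [hdr_changed -> compile_c]. New: compile_c.
Round 6: (ii) [compile_c -> compile_a]. New: compile_a.
Fixed point reached. cache_hit is concluded only by (iii); (iii) needs deploy_stage (never derived).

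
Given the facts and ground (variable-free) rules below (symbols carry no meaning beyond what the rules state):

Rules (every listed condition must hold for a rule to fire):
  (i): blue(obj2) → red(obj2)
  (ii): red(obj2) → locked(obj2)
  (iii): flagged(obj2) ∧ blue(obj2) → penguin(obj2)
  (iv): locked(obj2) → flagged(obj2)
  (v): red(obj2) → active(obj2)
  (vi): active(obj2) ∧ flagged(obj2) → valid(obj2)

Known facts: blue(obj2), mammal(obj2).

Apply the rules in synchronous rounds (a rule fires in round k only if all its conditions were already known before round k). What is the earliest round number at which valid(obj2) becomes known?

4

Round 1: (i) [blue(obj2) → red(obj2)]. Adds red(obj2).
Round 2: (ii) [red(obj2) → locked(obj2)]; (v) [red(obj2) → active(obj2)]. Adds locked(obj2), active(obj2).
Round 3: (iv) [locked(obj2) → flagged(obj2)]. Adds flagged(obj2).
Round 4: (iii) [flagged(obj2) ∧ blue(obj2) → penguin(obj2)]; (vi) [active(obj2) ∧ flagged(obj2) → valid(obj2)]. Adds penguin(obj2), valid(obj2).
valid(obj2) first appears in round 4.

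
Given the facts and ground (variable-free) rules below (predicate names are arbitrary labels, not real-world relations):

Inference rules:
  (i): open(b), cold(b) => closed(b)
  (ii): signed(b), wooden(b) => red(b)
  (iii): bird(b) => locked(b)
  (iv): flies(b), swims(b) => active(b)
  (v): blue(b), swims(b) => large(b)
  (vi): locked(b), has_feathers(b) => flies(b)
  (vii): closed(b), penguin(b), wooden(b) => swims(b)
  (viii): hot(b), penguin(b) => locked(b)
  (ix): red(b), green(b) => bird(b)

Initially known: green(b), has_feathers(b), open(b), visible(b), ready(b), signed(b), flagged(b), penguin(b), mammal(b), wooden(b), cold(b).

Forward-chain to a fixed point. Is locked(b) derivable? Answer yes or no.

yes

Round 1: (i) [open(b), cold(b) => closed(b)]; (ii) [signed(b), wooden(b) => red(b)]. New: closed(b), red(b).
Round 2: (vii) [closed(b), penguin(b), wooden(b) => swims(b)]; (ix) [red(b), green(b) => bird(b)]. New: swims(b), bird(b).
Round 3: (iii) [bird(b) => locked(b)]. New: locked(b).
Round 4: (vi) [locked(b), has_feathers(b) => flies(b)]. New: flies(b).
Round 5: (iv) [flies(b), swims(b) => active(b)]. New: active(b).
locked(b) appears in round 3, so it is derivable.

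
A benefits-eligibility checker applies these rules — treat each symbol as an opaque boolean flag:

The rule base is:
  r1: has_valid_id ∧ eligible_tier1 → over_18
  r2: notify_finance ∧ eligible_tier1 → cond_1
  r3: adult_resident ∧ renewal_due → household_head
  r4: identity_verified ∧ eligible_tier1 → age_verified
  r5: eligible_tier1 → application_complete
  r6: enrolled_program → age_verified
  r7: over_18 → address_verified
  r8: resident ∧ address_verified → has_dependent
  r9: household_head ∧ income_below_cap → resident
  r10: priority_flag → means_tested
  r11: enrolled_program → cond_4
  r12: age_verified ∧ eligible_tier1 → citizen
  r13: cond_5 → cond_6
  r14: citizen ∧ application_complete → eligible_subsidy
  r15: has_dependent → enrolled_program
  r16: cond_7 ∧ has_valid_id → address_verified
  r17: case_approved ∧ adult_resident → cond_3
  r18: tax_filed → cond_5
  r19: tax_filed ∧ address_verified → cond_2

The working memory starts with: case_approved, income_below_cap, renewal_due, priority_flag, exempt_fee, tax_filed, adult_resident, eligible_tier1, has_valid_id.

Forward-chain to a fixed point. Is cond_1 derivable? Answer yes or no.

Round 1 — r1, r3, r5, r10, r17, r18, derive over_18, household_head, application_complete, means_tested, cond_3, cond_5.
Round 2 — r7, r9, r13, derive address_verified, resident, cond_6.
Round 3 — r8, r19, derive has_dependent, cond_2.
Round 4 — r15, derive enrolled_program.
Round 5 — r6, r11, derive age_verified, cond_4.
Round 6 — r12, derive citizen.
Round 7 — r14, derive eligible_subsidy.
Fixed point reached. cond_1 is concluded only by r2; r2 needs notify_finance (never derived).

no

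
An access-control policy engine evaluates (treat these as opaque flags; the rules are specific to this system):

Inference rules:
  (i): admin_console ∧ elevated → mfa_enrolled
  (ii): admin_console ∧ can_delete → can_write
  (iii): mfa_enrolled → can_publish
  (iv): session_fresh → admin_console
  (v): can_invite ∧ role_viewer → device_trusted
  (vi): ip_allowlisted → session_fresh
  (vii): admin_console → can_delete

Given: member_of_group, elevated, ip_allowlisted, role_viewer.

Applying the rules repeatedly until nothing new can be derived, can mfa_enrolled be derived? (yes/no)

yes

[1] (vi) [ip_allowlisted → session_fresh]. ⇒ new: session_fresh.
[2] (iv) [session_fresh → admin_console]. ⇒ new: admin_console.
[3] (i) [admin_console ∧ elevated → mfa_enrolled]; (vii) [admin_console → can_delete]. ⇒ new: mfa_enrolled, can_delete.
[4] (ii) [admin_console ∧ can_delete → can_write]; (iii) [mfa_enrolled → can_publish]. ⇒ new: can_write, can_publish.
mfa_enrolled appears in round 3, so it is derivable.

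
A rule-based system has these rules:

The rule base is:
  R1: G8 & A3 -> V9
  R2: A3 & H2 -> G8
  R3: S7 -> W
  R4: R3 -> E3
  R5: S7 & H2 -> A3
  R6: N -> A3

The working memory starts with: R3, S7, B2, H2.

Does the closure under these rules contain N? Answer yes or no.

no

Round 1 fires R3, R4, R5, giving W, E3, A3.
Round 2 fires R2, giving G8.
Round 3 fires R1, giving V9.
Fixed point reached. No rule has N as a consequent, and it is not given.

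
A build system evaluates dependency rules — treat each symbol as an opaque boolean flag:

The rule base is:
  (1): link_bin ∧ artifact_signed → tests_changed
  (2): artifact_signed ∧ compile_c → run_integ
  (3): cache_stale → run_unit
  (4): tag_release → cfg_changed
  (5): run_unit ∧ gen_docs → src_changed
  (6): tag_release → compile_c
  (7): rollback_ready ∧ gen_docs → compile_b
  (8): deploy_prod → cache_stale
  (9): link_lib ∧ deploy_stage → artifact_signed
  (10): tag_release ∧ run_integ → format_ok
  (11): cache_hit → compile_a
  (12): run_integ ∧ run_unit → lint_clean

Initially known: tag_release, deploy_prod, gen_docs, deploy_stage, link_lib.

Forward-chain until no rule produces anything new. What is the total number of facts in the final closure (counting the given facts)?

14

Round 1 fires (4), (6), (8), (9), giving cfg_changed, compile_c, cache_stale, artifact_signed.
Round 2 fires (2), (3), giving run_integ, run_unit.
Round 3 fires (5), (10), (12), giving src_changed, format_ok, lint_clean.
Closure: {artifact_signed, cache_stale, cfg_changed, compile_c, deploy_prod, deploy_stage, format_ok, gen_docs, link_lib, lint_clean, run_integ, run_unit, src_changed, tag_release} — 14 facts.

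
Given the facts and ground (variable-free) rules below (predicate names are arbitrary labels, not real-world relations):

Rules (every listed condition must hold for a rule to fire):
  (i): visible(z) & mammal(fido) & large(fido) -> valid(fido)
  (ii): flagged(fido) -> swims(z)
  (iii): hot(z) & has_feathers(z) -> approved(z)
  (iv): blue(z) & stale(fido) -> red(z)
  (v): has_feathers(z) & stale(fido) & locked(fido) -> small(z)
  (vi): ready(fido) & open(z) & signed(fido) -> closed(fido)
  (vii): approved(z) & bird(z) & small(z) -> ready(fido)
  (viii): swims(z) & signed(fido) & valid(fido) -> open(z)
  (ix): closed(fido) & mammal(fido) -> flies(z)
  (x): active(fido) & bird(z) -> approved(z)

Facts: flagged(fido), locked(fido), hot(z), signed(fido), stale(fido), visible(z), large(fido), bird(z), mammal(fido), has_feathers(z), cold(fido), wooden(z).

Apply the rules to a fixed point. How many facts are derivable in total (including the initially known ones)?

Round 1 — (i), (ii), (iii), (v), derive valid(fido), swims(z), approved(z), small(z).
Round 2 — (vii), (viii), derive ready(fido), open(z).
Round 3 — (vi), derive closed(fido).
Round 4 — (ix), derive flies(z).
Closure: {approved(z), bird(z), closed(fido), cold(fido), flagged(fido), flies(z), has_feathers(z), hot(z), large(fido), locked(fido), mammal(fido), open(z), ready(fido), signed(fido), small(z), stale(fido), swims(z), valid(fido), visible(z), wooden(z)} — 20 facts.

20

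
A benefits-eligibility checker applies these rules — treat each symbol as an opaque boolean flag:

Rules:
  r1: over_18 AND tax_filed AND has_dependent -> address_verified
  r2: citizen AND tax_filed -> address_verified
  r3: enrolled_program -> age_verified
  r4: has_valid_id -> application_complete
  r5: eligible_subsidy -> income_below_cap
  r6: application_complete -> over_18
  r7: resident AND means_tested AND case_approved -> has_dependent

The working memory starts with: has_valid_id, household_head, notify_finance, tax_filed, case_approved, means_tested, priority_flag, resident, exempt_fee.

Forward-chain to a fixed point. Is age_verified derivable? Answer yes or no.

no

Round 1: r4 [has_valid_id -> application_complete]; r7 [resident AND means_tested AND case_approved -> has_dependent]. Adds application_complete, has_dependent.
Round 2: r6 [application_complete -> over_18]. Adds over_18.
Round 3: r1 [over_18 AND tax_filed AND has_dependent -> address_verified]. Adds address_verified.
Fixed point reached. age_verified is concluded only by r3; r3 needs enrolled_program (never derived).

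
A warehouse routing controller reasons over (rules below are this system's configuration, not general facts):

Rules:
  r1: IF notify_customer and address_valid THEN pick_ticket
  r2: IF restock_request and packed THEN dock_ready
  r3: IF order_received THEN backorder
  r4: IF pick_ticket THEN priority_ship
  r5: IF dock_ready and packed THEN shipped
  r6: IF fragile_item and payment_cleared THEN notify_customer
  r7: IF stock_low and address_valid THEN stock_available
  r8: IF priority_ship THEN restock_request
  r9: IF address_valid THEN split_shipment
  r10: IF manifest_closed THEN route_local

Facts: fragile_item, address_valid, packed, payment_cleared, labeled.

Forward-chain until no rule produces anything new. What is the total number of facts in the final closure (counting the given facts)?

12

Round 1: r6 [IF fragile_item and payment_cleared THEN notify_customer]; r9 [IF address_valid THEN split_shipment]. New: notify_customer, split_shipment.
Round 2: r1 [IF notify_customer and address_valid THEN pick_ticket]. New: pick_ticket.
Round 3: r4 [IF pick_ticket THEN priority_ship]. New: priority_ship.
Round 4: r8 [IF priority_ship THEN restock_request]. New: restock_request.
Round 5: r2 [IF restock_request and packed THEN dock_ready]. New: dock_ready.
Round 6: r5 [IF dock_ready and packed THEN shipped]. New: shipped.
Closure: {address_valid, dock_ready, fragile_item, labeled, notify_customer, packed, payment_cleared, pick_ticket, priority_ship, restock_request, shipped, split_shipment} — 12 facts.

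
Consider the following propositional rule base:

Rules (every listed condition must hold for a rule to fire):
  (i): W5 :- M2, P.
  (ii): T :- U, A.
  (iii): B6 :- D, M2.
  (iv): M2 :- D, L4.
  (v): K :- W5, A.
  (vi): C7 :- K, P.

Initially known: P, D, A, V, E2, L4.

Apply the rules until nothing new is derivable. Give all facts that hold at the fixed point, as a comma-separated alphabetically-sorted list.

A, B6, C7, D, E2, K, L4, M2, P, V, W5

Round 1 fires (iv), giving M2.
Round 2 fires (i), (iii), giving W5, B6.
Round 3 fires (v), giving K.
Round 4 fires (vi), giving C7.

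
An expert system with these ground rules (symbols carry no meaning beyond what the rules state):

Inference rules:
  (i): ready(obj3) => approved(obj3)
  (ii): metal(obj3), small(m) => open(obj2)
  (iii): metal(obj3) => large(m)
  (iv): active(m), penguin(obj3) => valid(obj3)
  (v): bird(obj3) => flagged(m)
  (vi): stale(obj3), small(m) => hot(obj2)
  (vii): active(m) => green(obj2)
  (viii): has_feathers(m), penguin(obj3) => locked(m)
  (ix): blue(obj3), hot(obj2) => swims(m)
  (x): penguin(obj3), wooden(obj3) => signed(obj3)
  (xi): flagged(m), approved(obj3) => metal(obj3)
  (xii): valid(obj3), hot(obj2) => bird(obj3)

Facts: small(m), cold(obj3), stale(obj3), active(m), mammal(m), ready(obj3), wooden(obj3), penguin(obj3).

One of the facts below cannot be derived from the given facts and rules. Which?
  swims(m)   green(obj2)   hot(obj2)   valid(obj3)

swims(m)

Round 1 — (i), (iv), (vi), (vii), (x), derive approved(obj3), valid(obj3), hot(obj2), green(obj2), signed(obj3).
Round 2 — (xii), derive bird(obj3).
Round 3 — (v), derive flagged(m).
Round 4 — (xi), derive metal(obj3).
Round 5 — (ii), (iii), derive open(obj2), large(m).
Derived: hot(obj2) (round 1), green(obj2) (round 1), valid(obj3) (round 1). swims(m) never appears in any round.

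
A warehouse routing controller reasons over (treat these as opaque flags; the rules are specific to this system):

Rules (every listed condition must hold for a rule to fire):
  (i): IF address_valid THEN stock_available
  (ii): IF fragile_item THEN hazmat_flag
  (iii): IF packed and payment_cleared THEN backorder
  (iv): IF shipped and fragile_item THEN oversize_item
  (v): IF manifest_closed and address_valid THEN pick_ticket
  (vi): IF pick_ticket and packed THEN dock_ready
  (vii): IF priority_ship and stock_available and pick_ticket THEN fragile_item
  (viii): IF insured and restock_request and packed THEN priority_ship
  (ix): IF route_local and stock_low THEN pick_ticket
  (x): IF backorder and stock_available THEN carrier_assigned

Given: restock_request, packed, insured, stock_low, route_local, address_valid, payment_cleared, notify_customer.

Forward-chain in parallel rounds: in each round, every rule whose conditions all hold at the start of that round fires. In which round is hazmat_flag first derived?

3

Round 1 fires (i), (iii), (viii), (ix), giving stock_available, backorder, priority_ship, pick_ticket.
Round 2 fires (vi), (vii), (x), giving dock_ready, fragile_item, carrier_assigned.
Round 3 fires (ii), giving hazmat_flag.
hazmat_flag first appears in round 3.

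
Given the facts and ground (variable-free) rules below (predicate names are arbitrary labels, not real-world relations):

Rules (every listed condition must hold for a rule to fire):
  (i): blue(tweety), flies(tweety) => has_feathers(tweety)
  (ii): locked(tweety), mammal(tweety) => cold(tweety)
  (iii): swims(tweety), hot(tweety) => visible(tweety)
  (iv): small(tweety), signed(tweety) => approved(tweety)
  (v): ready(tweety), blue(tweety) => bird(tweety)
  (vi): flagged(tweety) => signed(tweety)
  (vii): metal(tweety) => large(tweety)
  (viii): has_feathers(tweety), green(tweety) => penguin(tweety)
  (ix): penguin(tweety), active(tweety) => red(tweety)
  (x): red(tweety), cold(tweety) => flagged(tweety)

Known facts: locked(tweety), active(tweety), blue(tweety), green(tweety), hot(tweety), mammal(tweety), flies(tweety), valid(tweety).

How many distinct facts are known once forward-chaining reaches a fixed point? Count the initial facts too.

Round 1: (i) [blue(tweety), flies(tweety) => has_feathers(tweety)]; (ii) [locked(tweety), mammal(tweety) => cold(tweety)]. Adds has_feathers(tweety), cold(tweety).
Round 2: (viii) [has_feathers(tweety), green(tweety) => penguin(tweety)]. Adds penguin(tweety).
Round 3: (ix) [penguin(tweety), active(tweety) => red(tweety)]. Adds red(tweety).
Round 4: (x) [red(tweety), cold(tweety) => flagged(tweety)]. Adds flagged(tweety).
Round 5: (vi) [flagged(tweety) => signed(tweety)]. Adds signed(tweety).
Closure: {active(tweety), blue(tweety), cold(tweety), flagged(tweety), flies(tweety), green(tweety), has_feathers(tweety), hot(tweety), locked(tweety), mammal(tweety), penguin(tweety), red(tweety), signed(tweety), valid(tweety)} — 14 facts.

14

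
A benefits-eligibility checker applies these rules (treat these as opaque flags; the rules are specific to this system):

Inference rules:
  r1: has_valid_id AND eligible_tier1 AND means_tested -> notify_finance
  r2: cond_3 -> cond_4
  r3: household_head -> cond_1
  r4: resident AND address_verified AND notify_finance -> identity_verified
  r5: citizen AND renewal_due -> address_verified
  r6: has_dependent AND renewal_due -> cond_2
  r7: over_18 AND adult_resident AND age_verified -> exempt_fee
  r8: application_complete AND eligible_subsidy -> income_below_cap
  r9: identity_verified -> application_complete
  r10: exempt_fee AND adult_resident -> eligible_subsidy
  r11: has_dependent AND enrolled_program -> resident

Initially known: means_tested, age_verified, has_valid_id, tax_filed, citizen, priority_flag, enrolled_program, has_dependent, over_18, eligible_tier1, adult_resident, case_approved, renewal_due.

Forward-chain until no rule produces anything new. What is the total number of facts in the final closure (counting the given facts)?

[1] r1 [has_valid_id AND eligible_tier1 AND means_tested -> notify_finance]; r5 [citizen AND renewal_due -> address_verified]; r6 [has_dependent AND renewal_due -> cond_2]; r7 [over_18 AND adult_resident AND age_verified -> exempt_fee]; r11 [has_dependent AND enrolled_program -> resident]. ⇒ new: notify_finance, address_verified, cond_2, exempt_fee, resident.
[2] r4 [resident AND address_verified AND notify_finance -> identity_verified]; r10 [exempt_fee AND adult_resident -> eligible_subsidy]. ⇒ new: identity_verified, eligible_subsidy.
[3] r9 [identity_verified -> application_complete]. ⇒ new: application_complete.
[4] r8 [application_complete AND eligible_subsidy -> income_below_cap]. ⇒ new: income_below_cap.
Closure: {address_verified, adult_resident, age_verified, application_complete, case_approved, citizen, cond_2, eligible_subsidy, eligible_tier1, enrolled_program, exempt_fee, has_dependent, has_valid_id, identity_verified, income_below_cap, means_tested, notify_finance, over_18, priority_flag, renewal_due, resident, tax_filed} — 22 facts.

22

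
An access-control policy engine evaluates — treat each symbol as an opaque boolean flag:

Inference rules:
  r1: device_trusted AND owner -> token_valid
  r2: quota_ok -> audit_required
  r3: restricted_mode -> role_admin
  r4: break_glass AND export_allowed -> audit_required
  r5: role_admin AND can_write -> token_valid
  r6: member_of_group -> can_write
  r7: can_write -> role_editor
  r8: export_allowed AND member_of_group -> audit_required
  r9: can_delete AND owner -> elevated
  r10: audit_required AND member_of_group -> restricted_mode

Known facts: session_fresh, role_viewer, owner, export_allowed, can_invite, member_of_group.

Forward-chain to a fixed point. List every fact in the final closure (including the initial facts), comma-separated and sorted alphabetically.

audit_required, can_invite, can_write, export_allowed, member_of_group, owner, restricted_mode, role_admin, role_editor, role_viewer, session_fresh, token_valid

Round 1 fires r6, r8, giving can_write, audit_required.
Round 2 fires r7, r10, giving role_editor, restricted_mode.
Round 3 fires r3, giving role_admin.
Round 4 fires r5, giving token_valid.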